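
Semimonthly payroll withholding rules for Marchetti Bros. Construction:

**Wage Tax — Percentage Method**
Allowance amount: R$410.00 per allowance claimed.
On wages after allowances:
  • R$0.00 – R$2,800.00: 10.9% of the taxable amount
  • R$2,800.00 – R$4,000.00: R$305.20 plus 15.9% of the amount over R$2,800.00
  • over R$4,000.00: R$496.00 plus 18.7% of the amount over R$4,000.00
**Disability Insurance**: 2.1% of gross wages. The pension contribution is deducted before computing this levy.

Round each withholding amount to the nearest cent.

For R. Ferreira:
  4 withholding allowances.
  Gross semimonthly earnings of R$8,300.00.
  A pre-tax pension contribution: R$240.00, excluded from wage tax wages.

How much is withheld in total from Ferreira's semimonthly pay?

Wage Tax: taxable = R$8,300.00 − R$240.00 − 4×R$410.00 = R$6,420.00
  R$496.00 + 18.7% × (R$6,420.00 − R$4,000.00) = R$496.00 + 18.7% × R$2,420.00 = R$948.54
Disability Insurance: 2.1% × R$8,060.00 = R$169.26
Total: R$948.54 + R$169.26 = R$1,117.80

R$1,117.80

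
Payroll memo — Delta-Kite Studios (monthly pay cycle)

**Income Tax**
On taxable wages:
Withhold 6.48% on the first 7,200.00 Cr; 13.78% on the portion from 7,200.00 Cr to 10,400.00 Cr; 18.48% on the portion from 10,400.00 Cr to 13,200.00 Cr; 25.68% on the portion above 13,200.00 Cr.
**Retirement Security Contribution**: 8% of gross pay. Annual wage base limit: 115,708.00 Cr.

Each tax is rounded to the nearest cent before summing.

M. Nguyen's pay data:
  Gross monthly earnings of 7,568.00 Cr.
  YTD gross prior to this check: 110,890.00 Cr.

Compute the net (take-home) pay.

Income Tax: taxable = 7,568.00 Cr
  466.56 Cr + 13.78% × (7,568.00 Cr − 7,200.00 Cr) = 466.56 Cr + 13.78% × 368.00 Cr = 517.27 Cr
Retirement Security Contribution: cap 115,708.00 Cr − YTD 110,890.00 Cr = 4,818.00 Cr subject; 8% × 4,818.00 Cr = 385.44 Cr
Total withheld: 517.27 Cr + 385.44 Cr = 902.71 Cr
Net pay: 7,568.00 Cr − 902.71 Cr = 6,665.29 Cr

6,665.29 Cr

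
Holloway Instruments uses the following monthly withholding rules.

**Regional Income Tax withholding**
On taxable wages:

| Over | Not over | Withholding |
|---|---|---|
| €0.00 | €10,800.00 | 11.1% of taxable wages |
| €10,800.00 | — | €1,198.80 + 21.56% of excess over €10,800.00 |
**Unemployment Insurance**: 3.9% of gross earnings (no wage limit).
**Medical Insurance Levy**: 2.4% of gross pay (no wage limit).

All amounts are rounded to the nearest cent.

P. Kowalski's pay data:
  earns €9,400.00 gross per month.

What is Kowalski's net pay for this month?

€7,764.40

Regional Income Tax: taxable = €9,400.00
  11.1% × €9,400.00 = €1,043.40
Unemployment Insurance: 3.9% × €9,400.00 = €366.60
Medical Insurance Levy: 2.4% × €9,400.00 = €225.60
Total withheld: €1,043.40 + €366.60 + €225.60 = €1,635.60
Net pay: €9,400.00 − €1,635.60 = €7,764.40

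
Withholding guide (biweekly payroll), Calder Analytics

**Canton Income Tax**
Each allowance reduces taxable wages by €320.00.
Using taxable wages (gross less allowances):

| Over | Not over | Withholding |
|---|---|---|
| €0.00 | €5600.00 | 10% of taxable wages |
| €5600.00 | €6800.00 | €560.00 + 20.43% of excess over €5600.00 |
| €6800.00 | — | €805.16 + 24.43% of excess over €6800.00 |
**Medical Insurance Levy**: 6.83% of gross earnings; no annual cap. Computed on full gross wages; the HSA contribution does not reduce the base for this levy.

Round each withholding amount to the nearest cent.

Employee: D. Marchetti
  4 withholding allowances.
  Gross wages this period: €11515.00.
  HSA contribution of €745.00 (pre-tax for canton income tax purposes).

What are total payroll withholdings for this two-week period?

€2248.80

Canton Income Tax: taxable = €11515.00 − €745.00 − 4×€320.00 = €9490.00
  €805.16 + 24.43% × (€9490.00 − €6800.00) = €805.16 + 24.43% × €2690.00 = €1462.33
Medical Insurance Levy: 6.83% × €11515.00 = €786.47
Total: €1462.33 + €786.47 = €2248.80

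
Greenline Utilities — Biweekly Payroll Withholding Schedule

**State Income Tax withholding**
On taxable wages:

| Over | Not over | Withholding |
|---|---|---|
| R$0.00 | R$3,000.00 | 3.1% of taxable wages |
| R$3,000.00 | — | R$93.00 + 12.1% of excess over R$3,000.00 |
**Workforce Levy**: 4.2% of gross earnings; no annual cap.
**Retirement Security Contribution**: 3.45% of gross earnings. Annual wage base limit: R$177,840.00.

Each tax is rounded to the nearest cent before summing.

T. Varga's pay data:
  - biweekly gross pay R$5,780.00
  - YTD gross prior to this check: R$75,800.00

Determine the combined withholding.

R$871.55

State Income Tax: taxable = R$5,780.00
  R$93.00 + 12.1% × (R$5,780.00 − R$3,000.00) = R$93.00 + 12.1% × R$2,780.00 = R$429.38
Workforce Levy: 4.2% × R$5,780.00 = R$242.76
Retirement Security Contribution: 3.45% × R$5,780.00 = R$199.41
Total: R$429.38 + R$242.76 + R$199.41 = R$871.55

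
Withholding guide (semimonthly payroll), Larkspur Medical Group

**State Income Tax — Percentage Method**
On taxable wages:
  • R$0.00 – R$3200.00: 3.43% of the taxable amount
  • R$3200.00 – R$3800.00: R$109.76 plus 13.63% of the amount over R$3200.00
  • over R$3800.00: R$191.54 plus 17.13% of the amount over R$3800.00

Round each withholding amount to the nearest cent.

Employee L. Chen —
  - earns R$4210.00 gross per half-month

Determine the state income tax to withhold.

State Income Tax: taxable = R$4210.00
  R$191.54 + 17.13% × (R$4210.00 − R$3800.00) = R$191.54 + 17.13% × R$410.00 = R$261.77

R$261.77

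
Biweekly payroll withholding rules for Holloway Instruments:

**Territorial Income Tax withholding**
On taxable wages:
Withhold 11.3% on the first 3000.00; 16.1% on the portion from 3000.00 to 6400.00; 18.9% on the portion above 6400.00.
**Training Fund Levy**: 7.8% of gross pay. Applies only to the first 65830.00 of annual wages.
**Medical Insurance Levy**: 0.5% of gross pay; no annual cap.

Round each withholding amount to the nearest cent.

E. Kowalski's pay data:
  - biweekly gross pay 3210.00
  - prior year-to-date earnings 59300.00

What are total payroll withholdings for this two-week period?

639.24

Territorial Income Tax: taxable = 3210.00
  339.00 + 16.1% × (3210.00 − 3000.00) = 339.00 + 16.1% × 210.00 = 372.81
Training Fund Levy: 7.8% × 3210.00 = 250.38
Medical Insurance Levy: 0.5% × 3210.00 = 16.05
Total: 372.81 + 250.38 + 16.05 = 639.24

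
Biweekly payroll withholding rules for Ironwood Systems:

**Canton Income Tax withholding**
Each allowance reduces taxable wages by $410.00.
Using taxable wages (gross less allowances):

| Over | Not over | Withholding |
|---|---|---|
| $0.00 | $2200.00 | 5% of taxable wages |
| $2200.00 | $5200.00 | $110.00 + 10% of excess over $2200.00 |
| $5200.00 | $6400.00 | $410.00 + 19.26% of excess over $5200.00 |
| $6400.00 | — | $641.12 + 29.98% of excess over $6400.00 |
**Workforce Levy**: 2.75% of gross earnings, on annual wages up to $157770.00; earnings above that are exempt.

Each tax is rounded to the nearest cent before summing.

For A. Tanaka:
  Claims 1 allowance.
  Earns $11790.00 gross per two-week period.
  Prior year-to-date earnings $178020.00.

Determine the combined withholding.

Canton Income Tax: taxable = $11790.00 − 1×$410.00 = $11380.00
  $641.12 + 29.98% × ($11380.00 − $6400.00) = $641.12 + 29.98% × $4980.00 = $2134.12
Workforce Levy: YTD $178020.00 ≥ cap $157770.00 → $0.00
Total: $2134.12 + $0.00 = $2134.12

$2134.12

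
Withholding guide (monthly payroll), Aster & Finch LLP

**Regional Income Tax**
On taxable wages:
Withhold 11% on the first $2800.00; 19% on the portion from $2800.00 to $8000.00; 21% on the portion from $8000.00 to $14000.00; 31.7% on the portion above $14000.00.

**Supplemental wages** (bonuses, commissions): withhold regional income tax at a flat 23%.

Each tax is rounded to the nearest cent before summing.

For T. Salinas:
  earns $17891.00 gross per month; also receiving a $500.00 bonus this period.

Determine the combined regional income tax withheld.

$3904.45

Regional Income Tax: taxable = $17891.00
  $2556.00 + 31.7% × ($17891.00 − $14000.00) = $2556.00 + 31.7% × $3891.00 = $3789.45
Supplemental (23% flat on bonus): 23% × $500.00 = $115.00
Total regional income tax: $3789.45 + $115.00 = $3904.45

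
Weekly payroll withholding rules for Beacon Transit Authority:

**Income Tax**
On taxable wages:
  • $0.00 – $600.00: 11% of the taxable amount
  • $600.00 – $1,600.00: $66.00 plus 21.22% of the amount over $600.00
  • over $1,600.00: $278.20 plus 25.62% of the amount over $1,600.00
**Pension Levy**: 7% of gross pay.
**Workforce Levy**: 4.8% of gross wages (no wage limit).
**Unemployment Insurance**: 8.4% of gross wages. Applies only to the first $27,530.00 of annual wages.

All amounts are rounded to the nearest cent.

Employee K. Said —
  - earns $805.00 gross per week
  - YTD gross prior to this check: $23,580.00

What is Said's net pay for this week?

$532.89

Income Tax: taxable = $805.00
  $66.00 + 21.22% × ($805.00 − $600.00) = $66.00 + 21.22% × $205.00 = $109.50
Pension Levy: 7% × $805.00 = $56.35
Workforce Levy: 4.8% × $805.00 = $38.64
Unemployment Insurance: 8.4% × $805.00 = $67.62
Total withheld: $109.50 + $56.35 + $38.64 + $67.62 = $272.11
Net pay: $805.00 − $272.11 = $532.89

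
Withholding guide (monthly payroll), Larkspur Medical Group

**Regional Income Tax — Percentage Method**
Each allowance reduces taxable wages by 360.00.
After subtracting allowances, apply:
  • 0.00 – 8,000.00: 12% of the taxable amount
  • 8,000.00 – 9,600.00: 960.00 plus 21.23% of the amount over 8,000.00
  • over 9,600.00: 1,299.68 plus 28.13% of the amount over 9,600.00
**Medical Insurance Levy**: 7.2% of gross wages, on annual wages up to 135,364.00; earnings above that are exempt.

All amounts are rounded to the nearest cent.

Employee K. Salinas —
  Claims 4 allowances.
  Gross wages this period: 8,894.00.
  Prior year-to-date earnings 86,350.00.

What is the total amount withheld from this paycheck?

Regional Income Tax: taxable = 8,894.00 − 4×360.00 = 7,454.00
  12% × 7,454.00 = 894.48
Medical Insurance Levy: 7.2% × 8,894.00 = 640.37
Total: 894.48 + 640.37 = 1,534.85

1,534.85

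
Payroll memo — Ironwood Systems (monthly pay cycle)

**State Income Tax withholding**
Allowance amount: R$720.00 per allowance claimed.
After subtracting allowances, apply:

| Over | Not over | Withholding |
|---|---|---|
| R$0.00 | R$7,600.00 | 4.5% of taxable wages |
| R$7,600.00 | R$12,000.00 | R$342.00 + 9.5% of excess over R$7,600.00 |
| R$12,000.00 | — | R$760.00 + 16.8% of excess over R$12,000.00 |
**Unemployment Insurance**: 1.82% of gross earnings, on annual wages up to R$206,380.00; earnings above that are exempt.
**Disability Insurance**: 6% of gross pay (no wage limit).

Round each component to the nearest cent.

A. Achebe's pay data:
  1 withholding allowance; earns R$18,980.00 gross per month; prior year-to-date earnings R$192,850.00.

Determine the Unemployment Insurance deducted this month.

Unemployment Insurance: cap R$206,380.00 − YTD R$192,850.00 = R$13,530.00 subject; 1.82% × R$13,530.00 = R$246.25

R$246.25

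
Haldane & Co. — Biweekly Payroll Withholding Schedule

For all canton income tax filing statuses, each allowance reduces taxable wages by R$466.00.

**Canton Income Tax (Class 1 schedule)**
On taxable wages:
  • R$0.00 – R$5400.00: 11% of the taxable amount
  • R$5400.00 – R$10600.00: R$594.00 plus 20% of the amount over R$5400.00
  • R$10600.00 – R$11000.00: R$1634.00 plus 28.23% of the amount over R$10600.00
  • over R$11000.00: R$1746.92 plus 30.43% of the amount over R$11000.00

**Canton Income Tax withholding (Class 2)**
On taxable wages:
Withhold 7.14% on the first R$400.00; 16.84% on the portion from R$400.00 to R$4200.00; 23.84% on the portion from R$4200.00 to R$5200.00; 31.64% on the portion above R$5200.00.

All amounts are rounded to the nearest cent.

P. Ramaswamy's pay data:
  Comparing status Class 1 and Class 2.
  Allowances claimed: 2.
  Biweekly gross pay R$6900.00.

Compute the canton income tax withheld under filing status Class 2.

R$1149.88

Canton Income Tax (Class 2): taxable = R$6900.00 − 2×R$466.00 = R$5968.00
  R$906.88 + 31.64% × (R$5968.00 − R$5200.00) = R$906.88 + 31.64% × R$768.00 = R$1149.88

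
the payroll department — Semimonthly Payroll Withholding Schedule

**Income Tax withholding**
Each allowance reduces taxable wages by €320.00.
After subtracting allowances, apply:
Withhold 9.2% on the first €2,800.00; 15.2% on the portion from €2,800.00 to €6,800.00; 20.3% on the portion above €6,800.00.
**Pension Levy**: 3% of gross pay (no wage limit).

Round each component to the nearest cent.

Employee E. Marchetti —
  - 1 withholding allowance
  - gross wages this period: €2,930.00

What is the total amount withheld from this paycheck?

Income Tax: taxable = €2,930.00 − 1×€320.00 = €2,610.00
  9.2% × €2,610.00 = €240.12
Pension Levy: 3% × €2,930.00 = €87.90
Total: €240.12 + €87.90 = €328.02

€328.02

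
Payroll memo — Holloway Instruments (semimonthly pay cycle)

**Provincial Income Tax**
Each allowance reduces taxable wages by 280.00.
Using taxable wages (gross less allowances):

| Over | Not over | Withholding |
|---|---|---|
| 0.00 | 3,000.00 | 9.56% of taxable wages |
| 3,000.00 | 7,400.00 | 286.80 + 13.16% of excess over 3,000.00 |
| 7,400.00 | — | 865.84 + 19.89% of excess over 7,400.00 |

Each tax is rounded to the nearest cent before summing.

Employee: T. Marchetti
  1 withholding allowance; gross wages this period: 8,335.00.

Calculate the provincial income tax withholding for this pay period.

996.12

Provincial Income Tax: taxable = 8,335.00 − 1×280.00 = 8,055.00
  865.84 + 19.89% × (8,055.00 − 7,400.00) = 865.84 + 19.89% × 655.00 = 996.12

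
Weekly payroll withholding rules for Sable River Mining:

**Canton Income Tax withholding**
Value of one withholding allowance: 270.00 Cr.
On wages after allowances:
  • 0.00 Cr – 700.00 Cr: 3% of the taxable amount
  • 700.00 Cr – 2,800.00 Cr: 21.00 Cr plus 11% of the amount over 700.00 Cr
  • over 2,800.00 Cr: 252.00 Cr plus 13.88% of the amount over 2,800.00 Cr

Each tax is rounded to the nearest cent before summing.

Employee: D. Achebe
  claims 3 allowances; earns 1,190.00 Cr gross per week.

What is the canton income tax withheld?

Canton Income Tax: taxable = 1,190.00 Cr − 3×270.00 Cr = 380.00 Cr
  3% × 380.00 Cr = 11.40 Cr

11.40 Cr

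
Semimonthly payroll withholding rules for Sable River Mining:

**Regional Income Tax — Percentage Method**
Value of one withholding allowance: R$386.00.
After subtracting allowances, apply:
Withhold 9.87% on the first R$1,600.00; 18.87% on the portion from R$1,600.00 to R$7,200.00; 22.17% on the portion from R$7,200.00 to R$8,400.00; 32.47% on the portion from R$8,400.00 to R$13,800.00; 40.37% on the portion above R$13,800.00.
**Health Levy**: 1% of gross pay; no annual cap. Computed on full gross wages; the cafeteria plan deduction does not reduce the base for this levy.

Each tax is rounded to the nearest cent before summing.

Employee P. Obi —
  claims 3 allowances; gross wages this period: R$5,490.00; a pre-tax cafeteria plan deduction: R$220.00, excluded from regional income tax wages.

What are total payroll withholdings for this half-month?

Regional Income Tax: taxable = R$5,490.00 − R$220.00 − 3×R$386.00 = R$4,112.00
  R$157.92 + 18.87% × (R$4,112.00 − R$1,600.00) = R$157.92 + 18.87% × R$2,512.00 = R$631.93
Health Levy: 1% × R$5,490.00 = R$54.90
Total: R$631.93 + R$54.90 = R$686.83

R$686.83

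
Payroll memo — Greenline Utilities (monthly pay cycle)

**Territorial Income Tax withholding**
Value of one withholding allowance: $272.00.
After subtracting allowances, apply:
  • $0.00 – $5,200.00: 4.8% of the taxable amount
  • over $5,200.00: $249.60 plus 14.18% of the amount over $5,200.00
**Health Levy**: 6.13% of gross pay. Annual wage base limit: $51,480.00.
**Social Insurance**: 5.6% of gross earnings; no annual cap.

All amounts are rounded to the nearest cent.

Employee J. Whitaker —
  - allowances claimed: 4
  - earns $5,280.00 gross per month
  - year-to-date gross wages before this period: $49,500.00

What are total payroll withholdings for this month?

Territorial Income Tax: taxable = $5,280.00 − 4×$272.00 = $4,192.00
  4.8% × $4,192.00 = $201.22
Health Levy: cap $51,480.00 − YTD $49,500.00 = $1,980.00 subject; 6.13% × $1,980.00 = $121.37
Social Insurance: 5.6% × $5,280.00 = $295.68
Total: $201.22 + $121.37 + $295.68 = $618.27

$618.27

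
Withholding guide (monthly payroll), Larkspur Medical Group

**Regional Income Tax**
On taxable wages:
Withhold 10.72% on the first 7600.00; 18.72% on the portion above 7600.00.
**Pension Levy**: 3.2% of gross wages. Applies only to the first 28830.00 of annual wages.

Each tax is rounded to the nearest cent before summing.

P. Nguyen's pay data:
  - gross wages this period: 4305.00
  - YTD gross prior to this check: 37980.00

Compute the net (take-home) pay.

3843.50

Regional Income Tax: taxable = 4305.00
  10.72% × 4305.00 = 461.50
Pension Levy: YTD 37980.00 ≥ cap 28830.00 → 0.00
Total withheld: 461.50 + 0.00 = 461.50
Net pay: 4305.00 − 461.50 = 3843.50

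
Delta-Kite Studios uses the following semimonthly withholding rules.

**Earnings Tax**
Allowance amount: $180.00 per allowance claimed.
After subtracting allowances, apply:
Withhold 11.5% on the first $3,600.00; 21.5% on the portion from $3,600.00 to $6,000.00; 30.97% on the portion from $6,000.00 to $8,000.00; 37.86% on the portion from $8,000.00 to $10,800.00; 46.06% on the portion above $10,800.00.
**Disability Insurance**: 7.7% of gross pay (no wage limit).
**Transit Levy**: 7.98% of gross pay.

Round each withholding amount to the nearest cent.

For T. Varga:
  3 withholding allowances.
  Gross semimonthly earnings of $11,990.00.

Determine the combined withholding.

Earnings Tax: taxable = $11,990.00 − 3×$180.00 = $11,450.00
  $2,609.48 + 46.06% × ($11,450.00 − $10,800.00) = $2,609.48 + 46.06% × $650.00 = $2,908.87
Disability Insurance: 7.7% × $11,990.00 = $923.23
Transit Levy: 7.98% × $11,990.00 = $956.80
Total: $2,908.87 + $923.23 + $956.80 = $4,788.90

$4,788.90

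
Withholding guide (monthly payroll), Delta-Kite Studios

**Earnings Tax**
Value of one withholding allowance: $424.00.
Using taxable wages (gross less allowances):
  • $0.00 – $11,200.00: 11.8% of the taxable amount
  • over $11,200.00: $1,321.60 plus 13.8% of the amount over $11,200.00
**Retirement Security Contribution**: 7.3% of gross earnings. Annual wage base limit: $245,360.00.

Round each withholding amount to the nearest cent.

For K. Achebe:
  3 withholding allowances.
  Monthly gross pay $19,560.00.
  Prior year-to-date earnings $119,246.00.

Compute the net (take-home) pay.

$15,832.38

Earnings Tax: taxable = $19,560.00 − 3×$424.00 = $18,288.00
  $1,321.60 + 13.8% × ($18,288.00 − $11,200.00) = $1,321.60 + 13.8% × $7,088.00 = $2,299.74
Retirement Security Contribution: 7.3% × $19,560.00 = $1,427.88
Total withheld: $2,299.74 + $1,427.88 = $3,727.62
Net pay: $19,560.00 − $3,727.62 = $15,832.38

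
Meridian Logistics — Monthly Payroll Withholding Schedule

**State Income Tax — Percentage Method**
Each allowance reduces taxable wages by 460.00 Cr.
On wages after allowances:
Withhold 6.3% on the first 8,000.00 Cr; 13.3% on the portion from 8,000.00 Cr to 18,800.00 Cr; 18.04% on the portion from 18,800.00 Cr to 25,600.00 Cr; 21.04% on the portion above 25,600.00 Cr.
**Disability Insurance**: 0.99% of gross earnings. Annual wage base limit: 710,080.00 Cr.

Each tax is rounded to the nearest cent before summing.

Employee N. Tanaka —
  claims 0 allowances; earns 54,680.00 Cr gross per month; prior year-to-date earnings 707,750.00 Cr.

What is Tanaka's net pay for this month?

State Income Tax: taxable = 54,680.00 Cr
  3,167.12 Cr + 21.04% × (54,680.00 Cr − 25,600.00 Cr) = 3,167.12 Cr + 21.04% × 29,080.00 Cr = 9,285.55 Cr
Disability Insurance: cap 710,080.00 Cr − YTD 707,750.00 Cr = 2,330.00 Cr subject; 0.99% × 2,330.00 Cr = 23.07 Cr
Total withheld: 9,285.55 Cr + 23.07 Cr = 9,308.62 Cr
Net pay: 54,680.00 Cr − 9,308.62 Cr = 45,371.38 Cr

45,371.38 Cr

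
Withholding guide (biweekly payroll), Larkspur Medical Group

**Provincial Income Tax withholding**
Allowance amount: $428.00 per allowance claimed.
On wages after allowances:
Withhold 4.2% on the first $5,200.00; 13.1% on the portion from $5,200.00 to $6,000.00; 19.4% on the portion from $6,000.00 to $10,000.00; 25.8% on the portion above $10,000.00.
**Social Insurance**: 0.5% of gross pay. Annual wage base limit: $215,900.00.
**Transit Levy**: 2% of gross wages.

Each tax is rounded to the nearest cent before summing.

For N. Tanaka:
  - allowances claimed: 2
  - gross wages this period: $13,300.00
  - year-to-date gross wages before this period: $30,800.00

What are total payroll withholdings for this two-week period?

Provincial Income Tax: taxable = $13,300.00 − 2×$428.00 = $12,444.00
  $1,099.20 + 25.8% × ($12,444.00 − $10,000.00) = $1,099.20 + 25.8% × $2,444.00 = $1,729.75
Social Insurance: 0.5% × $13,300.00 = $66.50
Transit Levy: 2% × $13,300.00 = $266.00
Total: $1,729.75 + $66.50 + $266.00 = $2,062.25

$2,062.25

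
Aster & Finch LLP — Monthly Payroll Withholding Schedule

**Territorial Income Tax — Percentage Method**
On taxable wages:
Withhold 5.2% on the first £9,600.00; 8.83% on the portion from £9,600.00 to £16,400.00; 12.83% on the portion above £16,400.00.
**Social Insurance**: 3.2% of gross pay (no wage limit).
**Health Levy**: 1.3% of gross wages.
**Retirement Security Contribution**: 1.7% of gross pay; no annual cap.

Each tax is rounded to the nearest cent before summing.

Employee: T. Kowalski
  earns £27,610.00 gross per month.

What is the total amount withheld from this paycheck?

£4,249.70

Territorial Income Tax: taxable = £27,610.00
  £1,099.64 + 12.83% × (£27,610.00 − £16,400.00) = £1,099.64 + 12.83% × £11,210.00 = £2,537.88
Social Insurance: 3.2% × £27,610.00 = £883.52
Health Levy: 1.3% × £27,610.00 = £358.93
Retirement Security Contribution: 1.7% × £27,610.00 = £469.37
Total: £2,537.88 + £883.52 + £358.93 + £469.37 = £4,249.70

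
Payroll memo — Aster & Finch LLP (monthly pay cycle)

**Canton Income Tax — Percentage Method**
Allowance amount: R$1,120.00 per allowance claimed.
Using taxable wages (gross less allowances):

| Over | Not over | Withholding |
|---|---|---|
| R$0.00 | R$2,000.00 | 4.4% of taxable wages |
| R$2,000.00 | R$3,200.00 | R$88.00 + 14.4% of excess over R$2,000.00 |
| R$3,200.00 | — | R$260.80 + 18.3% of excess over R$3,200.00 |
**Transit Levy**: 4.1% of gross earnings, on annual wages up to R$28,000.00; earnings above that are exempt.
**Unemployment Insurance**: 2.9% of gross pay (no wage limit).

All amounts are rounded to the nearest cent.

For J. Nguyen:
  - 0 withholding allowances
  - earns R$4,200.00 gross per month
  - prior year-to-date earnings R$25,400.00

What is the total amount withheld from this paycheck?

Canton Income Tax: taxable = R$4,200.00
  R$260.80 + 18.3% × (R$4,200.00 − R$3,200.00) = R$260.80 + 18.3% × R$1,000.00 = R$443.80
Transit Levy: cap R$28,000.00 − YTD R$25,400.00 = R$2,600.00 subject; 4.1% × R$2,600.00 = R$106.60
Unemployment Insurance: 2.9% × R$4,200.00 = R$121.80
Total: R$443.80 + R$106.60 + R$121.80 = R$672.20

R$672.20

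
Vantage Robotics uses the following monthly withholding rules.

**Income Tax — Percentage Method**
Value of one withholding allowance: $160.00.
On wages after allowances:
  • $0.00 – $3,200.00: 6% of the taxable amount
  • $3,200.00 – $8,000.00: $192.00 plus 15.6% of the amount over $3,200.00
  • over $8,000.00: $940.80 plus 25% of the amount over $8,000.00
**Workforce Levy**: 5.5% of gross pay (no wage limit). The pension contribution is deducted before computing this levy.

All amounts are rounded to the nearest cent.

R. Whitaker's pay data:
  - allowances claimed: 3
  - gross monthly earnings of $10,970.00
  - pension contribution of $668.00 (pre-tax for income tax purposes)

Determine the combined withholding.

$1,962.91

Income Tax: taxable = $10,970.00 − $668.00 − 3×$160.00 = $9,822.00
  $940.80 + 25% × ($9,822.00 − $8,000.00) = $940.80 + 25% × $1,822.00 = $1,396.30
Workforce Levy: 5.5% × $10,302.00 = $566.61
Total: $1,396.30 + $566.61 = $1,962.91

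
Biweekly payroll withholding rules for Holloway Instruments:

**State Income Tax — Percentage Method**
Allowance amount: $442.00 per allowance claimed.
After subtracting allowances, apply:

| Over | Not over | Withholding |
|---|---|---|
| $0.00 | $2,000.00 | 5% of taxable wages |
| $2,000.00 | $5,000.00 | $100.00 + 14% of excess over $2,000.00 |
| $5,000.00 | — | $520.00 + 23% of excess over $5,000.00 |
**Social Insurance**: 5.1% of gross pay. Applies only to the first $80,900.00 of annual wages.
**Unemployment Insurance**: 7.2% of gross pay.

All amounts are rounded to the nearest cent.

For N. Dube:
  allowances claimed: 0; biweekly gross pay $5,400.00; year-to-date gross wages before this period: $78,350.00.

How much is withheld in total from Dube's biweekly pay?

State Income Tax: taxable = $5,400.00
  $520.00 + 23% × ($5,400.00 − $5,000.00) = $520.00 + 23% × $400.00 = $612.00
Social Insurance: cap $80,900.00 − YTD $78,350.00 = $2,550.00 subject; 5.1% × $2,550.00 = $130.05
Unemployment Insurance: 7.2% × $5,400.00 = $388.80
Total: $612.00 + $130.05 + $388.80 = $1,130.85

$1,130.85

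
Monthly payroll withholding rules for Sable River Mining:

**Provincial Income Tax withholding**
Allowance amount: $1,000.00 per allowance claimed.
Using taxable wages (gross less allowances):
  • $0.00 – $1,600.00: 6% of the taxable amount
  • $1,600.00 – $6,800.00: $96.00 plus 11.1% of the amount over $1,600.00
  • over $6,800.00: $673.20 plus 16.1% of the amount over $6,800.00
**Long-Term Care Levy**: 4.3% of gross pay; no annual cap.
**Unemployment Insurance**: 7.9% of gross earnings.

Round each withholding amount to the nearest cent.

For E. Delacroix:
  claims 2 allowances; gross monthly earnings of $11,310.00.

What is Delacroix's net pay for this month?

$8,852.87

Provincial Income Tax: taxable = $11,310.00 − 2×$1,000.00 = $9,310.00
  $673.20 + 16.1% × ($9,310.00 − $6,800.00) = $673.20 + 16.1% × $2,510.00 = $1,077.31
Long-Term Care Levy: 4.3% × $11,310.00 = $486.33
Unemployment Insurance: 7.9% × $11,310.00 = $893.49
Total withheld: $1,077.31 + $486.33 + $893.49 = $2,457.13
Net pay: $11,310.00 − $2,457.13 = $8,852.87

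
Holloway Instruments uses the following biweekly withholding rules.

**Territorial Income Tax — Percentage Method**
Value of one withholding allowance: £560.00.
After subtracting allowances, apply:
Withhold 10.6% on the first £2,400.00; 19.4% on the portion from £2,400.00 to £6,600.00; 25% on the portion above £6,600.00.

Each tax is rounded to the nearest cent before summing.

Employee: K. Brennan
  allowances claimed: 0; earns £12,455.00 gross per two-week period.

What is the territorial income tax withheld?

£2,532.95

Territorial Income Tax: taxable = £12,455.00
  £1,069.20 + 25% × (£12,455.00 − £6,600.00) = £1,069.20 + 25% × £5,855.00 = £2,532.95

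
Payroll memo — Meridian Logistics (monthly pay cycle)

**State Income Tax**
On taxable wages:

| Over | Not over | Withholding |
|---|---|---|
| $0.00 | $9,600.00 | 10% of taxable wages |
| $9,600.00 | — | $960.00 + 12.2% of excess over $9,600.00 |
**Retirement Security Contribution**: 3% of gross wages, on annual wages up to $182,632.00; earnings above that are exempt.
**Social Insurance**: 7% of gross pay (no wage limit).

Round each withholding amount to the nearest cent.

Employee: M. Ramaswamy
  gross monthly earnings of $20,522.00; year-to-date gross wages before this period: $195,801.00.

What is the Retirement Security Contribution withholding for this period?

Retirement Security Contribution: YTD $195,801.00 ≥ cap $182,632.00 → $0.00

$0.00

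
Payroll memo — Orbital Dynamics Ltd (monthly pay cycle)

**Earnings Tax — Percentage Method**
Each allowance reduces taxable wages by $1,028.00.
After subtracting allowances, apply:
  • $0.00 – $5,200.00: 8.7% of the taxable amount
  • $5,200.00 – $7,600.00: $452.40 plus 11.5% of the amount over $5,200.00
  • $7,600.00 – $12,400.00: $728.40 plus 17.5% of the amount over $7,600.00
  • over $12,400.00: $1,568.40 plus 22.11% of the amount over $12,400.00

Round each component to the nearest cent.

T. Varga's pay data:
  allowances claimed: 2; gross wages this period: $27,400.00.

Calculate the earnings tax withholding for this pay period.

Earnings Tax: taxable = $27,400.00 − 2×$1,028.00 = $25,344.00
  $1,568.40 + 22.11% × ($25,344.00 − $12,400.00) = $1,568.40 + 22.11% × $12,944.00 = $4,430.32

$4,430.32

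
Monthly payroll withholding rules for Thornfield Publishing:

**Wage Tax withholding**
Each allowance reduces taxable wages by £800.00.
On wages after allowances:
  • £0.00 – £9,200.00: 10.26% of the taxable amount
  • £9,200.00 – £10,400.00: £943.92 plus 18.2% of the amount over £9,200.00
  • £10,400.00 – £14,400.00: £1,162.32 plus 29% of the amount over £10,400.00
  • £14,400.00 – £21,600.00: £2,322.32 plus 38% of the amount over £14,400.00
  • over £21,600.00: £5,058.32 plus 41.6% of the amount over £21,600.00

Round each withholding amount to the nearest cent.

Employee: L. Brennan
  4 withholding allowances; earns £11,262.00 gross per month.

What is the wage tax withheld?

£827.16

Wage Tax: taxable = £11,262.00 − 4×£800.00 = £8,062.00
  10.26% × £8,062.00 = £827.16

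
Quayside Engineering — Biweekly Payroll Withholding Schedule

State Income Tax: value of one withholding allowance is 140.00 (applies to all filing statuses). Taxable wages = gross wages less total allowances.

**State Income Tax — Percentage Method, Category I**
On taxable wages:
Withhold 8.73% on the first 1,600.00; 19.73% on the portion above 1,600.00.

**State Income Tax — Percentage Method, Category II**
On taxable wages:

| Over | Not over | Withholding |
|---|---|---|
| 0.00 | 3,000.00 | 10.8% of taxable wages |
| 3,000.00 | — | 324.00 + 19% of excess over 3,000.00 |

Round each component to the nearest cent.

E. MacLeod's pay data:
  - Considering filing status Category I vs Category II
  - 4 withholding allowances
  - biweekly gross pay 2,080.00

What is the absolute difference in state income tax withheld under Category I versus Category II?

31.46

State Income Tax (Category I): taxable = 2,080.00 − 4×140.00 = 1,520.00
  8.73% × 1,520.00 = 132.70
State Income Tax (Category II): taxable = 2,080.00 − 4×140.00 = 1,520.00
  10.8% × 1,520.00 = 164.16
Difference: |132.70 − 164.16| = 31.46 (higher under Category II)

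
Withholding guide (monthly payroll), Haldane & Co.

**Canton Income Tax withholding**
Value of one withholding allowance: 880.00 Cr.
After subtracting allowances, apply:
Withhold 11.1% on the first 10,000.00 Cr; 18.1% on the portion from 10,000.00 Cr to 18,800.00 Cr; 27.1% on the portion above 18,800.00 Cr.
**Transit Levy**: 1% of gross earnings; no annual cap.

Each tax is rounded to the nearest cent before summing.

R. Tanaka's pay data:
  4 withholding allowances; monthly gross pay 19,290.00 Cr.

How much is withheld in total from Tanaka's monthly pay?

2,347.27 Cr

Canton Income Tax: taxable = 19,290.00 Cr − 4×880.00 Cr = 15,770.00 Cr
  1,110.00 Cr + 18.1% × (15,770.00 Cr − 10,000.00 Cr) = 1,110.00 Cr + 18.1% × 5,770.00 Cr = 2,154.37 Cr
Transit Levy: 1% × 19,290.00 Cr = 192.90 Cr
Total: 2,154.37 Cr + 192.90 Cr = 2,347.27 Cr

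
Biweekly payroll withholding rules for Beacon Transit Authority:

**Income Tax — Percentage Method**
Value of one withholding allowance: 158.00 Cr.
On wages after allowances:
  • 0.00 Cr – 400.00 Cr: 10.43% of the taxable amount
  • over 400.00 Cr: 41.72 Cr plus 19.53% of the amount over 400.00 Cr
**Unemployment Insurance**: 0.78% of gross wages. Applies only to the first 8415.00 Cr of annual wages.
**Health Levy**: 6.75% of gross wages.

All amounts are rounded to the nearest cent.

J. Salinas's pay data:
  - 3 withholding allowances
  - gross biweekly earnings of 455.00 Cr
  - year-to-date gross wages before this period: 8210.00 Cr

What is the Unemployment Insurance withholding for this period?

Unemployment Insurance: cap 8415.00 Cr − YTD 8210.00 Cr = 205.00 Cr subject; 0.78% × 205.00 Cr = 1.60 Cr

1.60 Cr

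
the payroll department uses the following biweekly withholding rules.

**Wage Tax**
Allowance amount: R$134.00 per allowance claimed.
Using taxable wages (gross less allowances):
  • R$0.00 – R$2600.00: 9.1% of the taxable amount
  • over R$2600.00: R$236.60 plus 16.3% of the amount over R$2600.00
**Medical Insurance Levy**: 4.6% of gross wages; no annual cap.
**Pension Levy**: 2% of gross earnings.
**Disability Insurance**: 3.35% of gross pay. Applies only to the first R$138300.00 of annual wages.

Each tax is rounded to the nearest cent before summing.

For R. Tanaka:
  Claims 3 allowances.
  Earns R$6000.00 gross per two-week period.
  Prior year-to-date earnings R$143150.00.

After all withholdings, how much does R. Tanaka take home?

R$4878.73

Wage Tax: taxable = R$6000.00 − 3×R$134.00 = R$5598.00
  R$236.60 + 16.3% × (R$5598.00 − R$2600.00) = R$236.60 + 16.3% × R$2998.00 = R$725.27
Medical Insurance Levy: 4.6% × R$6000.00 = R$276.00
Pension Levy: 2% × R$6000.00 = R$120.00
Disability Insurance: YTD R$143150.00 ≥ cap R$138300.00 → R$0.00
Total withheld: R$725.27 + R$276.00 + R$120.00 + R$0.00 = R$1121.27
Net pay: R$6000.00 − R$1121.27 = R$4878.73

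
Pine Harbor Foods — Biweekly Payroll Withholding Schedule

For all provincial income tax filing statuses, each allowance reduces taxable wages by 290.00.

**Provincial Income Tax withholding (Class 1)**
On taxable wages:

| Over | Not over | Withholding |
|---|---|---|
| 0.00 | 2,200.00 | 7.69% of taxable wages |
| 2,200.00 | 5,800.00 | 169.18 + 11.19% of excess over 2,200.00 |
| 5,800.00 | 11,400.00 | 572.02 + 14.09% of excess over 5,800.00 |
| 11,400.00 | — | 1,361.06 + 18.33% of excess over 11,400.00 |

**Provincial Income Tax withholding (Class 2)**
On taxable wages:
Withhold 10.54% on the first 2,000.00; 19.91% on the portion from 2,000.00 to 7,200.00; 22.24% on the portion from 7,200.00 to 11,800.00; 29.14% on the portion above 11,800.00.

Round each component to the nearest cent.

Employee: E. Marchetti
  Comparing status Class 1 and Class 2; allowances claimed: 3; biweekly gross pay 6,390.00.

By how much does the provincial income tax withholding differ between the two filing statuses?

370.94

Provincial Income Tax (Class 1): taxable = 6,390.00 − 3×290.00 = 5,520.00
  169.18 + 11.19% × (5,520.00 − 2,200.00) = 169.18 + 11.19% × 3,320.00 = 540.69
Provincial Income Tax (Class 2): taxable = 6,390.00 − 3×290.00 = 5,520.00
  210.80 + 19.91% × (5,520.00 − 2,000.00) = 210.80 + 19.91% × 3,520.00 = 911.63
Difference: |540.69 − 911.63| = 370.94 (higher under Class 2)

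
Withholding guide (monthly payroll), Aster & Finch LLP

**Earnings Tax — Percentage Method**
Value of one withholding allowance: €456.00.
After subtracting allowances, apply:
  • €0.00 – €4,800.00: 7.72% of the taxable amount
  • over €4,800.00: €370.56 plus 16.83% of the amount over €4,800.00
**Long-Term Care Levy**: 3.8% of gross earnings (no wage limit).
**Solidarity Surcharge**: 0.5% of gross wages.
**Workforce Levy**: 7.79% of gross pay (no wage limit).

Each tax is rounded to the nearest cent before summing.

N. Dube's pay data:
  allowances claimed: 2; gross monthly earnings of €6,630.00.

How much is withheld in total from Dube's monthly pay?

Earnings Tax: taxable = €6,630.00 − 2×€456.00 = €5,718.00
  €370.56 + 16.83% × (€5,718.00 − €4,800.00) = €370.56 + 16.83% × €918.00 = €525.06
Long-Term Care Levy: 3.8% × €6,630.00 = €251.94
Solidarity Surcharge: 0.5% × €6,630.00 = €33.15
Workforce Levy: 7.79% × €6,630.00 = €516.48
Total: €525.06 + €251.94 + €33.15 + €516.48 = €1,326.63

€1,326.63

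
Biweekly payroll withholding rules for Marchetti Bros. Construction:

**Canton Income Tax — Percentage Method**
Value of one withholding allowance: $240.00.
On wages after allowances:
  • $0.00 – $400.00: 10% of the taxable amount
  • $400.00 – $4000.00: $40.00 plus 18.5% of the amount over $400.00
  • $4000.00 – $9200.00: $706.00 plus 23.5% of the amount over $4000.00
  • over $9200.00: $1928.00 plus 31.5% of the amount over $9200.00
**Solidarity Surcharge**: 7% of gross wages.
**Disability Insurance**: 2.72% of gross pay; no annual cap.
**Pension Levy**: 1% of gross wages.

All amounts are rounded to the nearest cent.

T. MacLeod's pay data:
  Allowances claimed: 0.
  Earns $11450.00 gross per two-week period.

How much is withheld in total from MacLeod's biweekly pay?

$3864.19

Canton Income Tax: taxable = $11450.00
  $1928.00 + 31.5% × ($11450.00 − $9200.00) = $1928.00 + 31.5% × $2250.00 = $2636.75
Solidarity Surcharge: 7% × $11450.00 = $801.50
Disability Insurance: 2.72% × $11450.00 = $311.44
Pension Levy: 1% × $11450.00 = $114.50
Total: $2636.75 + $801.50 + $311.44 + $114.50 = $3864.19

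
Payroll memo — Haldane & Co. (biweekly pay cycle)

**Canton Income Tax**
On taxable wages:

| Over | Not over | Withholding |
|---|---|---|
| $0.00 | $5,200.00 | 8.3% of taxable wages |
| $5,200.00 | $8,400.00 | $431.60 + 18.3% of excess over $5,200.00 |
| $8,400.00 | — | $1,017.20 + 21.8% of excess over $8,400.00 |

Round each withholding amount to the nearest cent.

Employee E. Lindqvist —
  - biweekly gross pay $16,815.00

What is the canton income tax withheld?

Canton Income Tax: taxable = $16,815.00
  $1,017.20 + 21.8% × ($16,815.00 − $8,400.00) = $1,017.20 + 21.8% × $8,415.00 = $2,851.67

$2,851.67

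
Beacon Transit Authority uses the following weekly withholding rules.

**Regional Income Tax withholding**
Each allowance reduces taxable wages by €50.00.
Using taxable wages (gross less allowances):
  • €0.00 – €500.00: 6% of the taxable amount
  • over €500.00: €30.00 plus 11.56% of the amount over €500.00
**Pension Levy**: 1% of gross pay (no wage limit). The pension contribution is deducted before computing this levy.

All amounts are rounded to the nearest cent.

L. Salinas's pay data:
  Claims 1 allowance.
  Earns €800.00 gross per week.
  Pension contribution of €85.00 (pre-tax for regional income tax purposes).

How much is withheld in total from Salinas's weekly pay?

Regional Income Tax: taxable = €800.00 − €85.00 − 1×€50.00 = €665.00
  €30.00 + 11.56% × (€665.00 − €500.00) = €30.00 + 11.56% × €165.00 = €49.07
Pension Levy: 1% × €715.00 = €7.15
Total: €49.07 + €7.15 = €56.22

€56.22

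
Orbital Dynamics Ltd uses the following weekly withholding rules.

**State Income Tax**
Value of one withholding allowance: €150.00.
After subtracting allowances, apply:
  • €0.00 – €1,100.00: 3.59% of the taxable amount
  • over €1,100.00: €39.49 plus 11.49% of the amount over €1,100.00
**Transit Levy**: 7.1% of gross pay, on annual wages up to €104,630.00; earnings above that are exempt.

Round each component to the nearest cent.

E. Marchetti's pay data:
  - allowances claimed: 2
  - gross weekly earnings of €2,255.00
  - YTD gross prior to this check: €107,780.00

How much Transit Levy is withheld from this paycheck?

€0.00

Transit Levy: YTD €107,780.00 ≥ cap €104,630.00 → €0.00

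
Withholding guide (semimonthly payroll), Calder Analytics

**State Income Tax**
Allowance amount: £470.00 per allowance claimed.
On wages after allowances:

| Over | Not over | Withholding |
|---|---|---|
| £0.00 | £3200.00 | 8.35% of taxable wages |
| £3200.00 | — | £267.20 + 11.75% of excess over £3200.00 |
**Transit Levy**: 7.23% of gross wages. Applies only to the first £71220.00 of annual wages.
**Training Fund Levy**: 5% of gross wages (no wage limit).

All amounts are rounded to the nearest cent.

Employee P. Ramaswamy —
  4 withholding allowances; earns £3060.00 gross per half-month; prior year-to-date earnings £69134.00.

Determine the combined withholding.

State Income Tax: taxable = £3060.00 − 4×£470.00 = £1180.00
  8.35% × £1180.00 = £98.53
Transit Levy: cap £71220.00 − YTD £69134.00 = £2086.00 subject; 7.23% × £2086.00 = £150.82
Training Fund Levy: 5% × £3060.00 = £153.00
Total: £98.53 + £150.82 + £153.00 = £402.35

£402.35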